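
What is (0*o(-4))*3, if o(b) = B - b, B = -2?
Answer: 0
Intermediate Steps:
o(b) = -2 - b
(0*o(-4))*3 = (0*(-2 - 1*(-4)))*3 = (0*(-2 + 4))*3 = (0*2)*3 = 0*3 = 0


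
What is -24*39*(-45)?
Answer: 42120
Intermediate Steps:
-24*39*(-45) = -936*(-45) = 42120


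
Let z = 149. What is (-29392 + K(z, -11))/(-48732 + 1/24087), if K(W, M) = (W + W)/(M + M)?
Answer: 7791205107/12911884513 ≈ 0.60341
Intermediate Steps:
K(W, M) = W/M (K(W, M) = (2*W)/((2*M)) = (2*W)*(1/(2*M)) = W/M)
(-29392 + K(z, -11))/(-48732 + 1/24087) = (-29392 + 149/(-11))/(-48732 + 1/24087) = (-29392 + 149*(-1/11))/(-48732 + 1/24087) = (-29392 - 149/11)/(-1173807683/24087) = -323461/11*(-24087/1173807683) = 7791205107/12911884513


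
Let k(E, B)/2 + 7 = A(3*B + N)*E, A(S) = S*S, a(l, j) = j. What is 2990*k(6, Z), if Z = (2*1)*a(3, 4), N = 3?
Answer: 26114660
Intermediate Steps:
Z = 8 (Z = (2*1)*4 = 2*4 = 8)
A(S) = S²
k(E, B) = -14 + 2*E*(3 + 3*B)² (k(E, B) = -14 + 2*((3*B + 3)²*E) = -14 + 2*((3 + 3*B)²*E) = -14 + 2*(E*(3 + 3*B)²) = -14 + 2*E*(3 + 3*B)²)
2990*k(6, Z) = 2990*(-14 + 18*6*(1 + 8)²) = 2990*(-14 + 18*6*9²) = 2990*(-14 + 18*6*81) = 2990*(-14 + 8748) = 2990*8734 = 26114660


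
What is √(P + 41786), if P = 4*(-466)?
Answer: √39922 ≈ 199.80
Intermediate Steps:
P = -1864
√(P + 41786) = √(-1864 + 41786) = √39922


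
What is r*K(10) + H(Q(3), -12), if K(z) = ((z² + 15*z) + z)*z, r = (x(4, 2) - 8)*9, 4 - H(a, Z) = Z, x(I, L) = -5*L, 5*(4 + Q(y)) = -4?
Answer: -421184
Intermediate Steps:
Q(y) = -24/5 (Q(y) = -4 + (⅕)*(-4) = -4 - ⅘ = -24/5)
H(a, Z) = 4 - Z
r = -162 (r = (-5*2 - 8)*9 = (-10 - 8)*9 = -18*9 = -162)
K(z) = z*(z² + 16*z) (K(z) = (z² + 16*z)*z = z*(z² + 16*z))
r*K(10) + H(Q(3), -12) = -162*10²*(16 + 10) + (4 - 1*(-12)) = -16200*26 + (4 + 12) = -162*2600 + 16 = -421200 + 16 = -421184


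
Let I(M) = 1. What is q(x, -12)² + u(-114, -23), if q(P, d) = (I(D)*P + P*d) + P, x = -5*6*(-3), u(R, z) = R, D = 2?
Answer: 809886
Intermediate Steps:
x = 90 (x = -30*(-3) = 90)
q(P, d) = 2*P + P*d (q(P, d) = (1*P + P*d) + P = (P + P*d) + P = 2*P + P*d)
q(x, -12)² + u(-114, -23) = (90*(2 - 12))² - 114 = (90*(-10))² - 114 = (-900)² - 114 = 810000 - 114 = 809886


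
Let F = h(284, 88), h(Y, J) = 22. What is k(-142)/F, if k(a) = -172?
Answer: -86/11 ≈ -7.8182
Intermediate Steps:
F = 22
k(-142)/F = -172/22 = -172*1/22 = -86/11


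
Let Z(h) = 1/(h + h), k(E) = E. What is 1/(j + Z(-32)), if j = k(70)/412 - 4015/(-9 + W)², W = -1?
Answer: -32960/1318259 ≈ -0.025003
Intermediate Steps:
j = -82359/2060 (j = 70/412 - 4015/(-9 - 1)² = 70*(1/412) - 4015/((-10)²) = 35/206 - 4015/100 = 35/206 - 4015*1/100 = 35/206 - 803/20 = -82359/2060 ≈ -39.980)
Z(h) = 1/(2*h)
1/(j + Z(-32)) = 1/(-82359/2060 + (½)/(-32)) = 1/(-82359/2060 + (½)*(-1/32)) = 1/(-82359/2060 - 1/64) = 1/(-1318259/32960) = -32960/1318259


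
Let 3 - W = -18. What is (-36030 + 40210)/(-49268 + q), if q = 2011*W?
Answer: -4180/7037 ≈ -0.59400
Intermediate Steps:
W = 21 (W = 3 - 1*(-18) = 3 + 18 = 21)
q = 42231 (q = 2011*21 = 42231)
(-36030 + 40210)/(-49268 + q) = (-36030 + 40210)/(-49268 + 42231) = 4180/(-7037) = 4180*(-1/7037) = -4180/7037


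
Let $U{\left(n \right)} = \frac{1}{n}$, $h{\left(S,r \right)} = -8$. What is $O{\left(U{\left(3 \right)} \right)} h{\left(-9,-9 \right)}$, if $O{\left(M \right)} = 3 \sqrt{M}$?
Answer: $- 8 \sqrt{3} \approx -13.856$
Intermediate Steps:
$O{\left(U{\left(3 \right)} \right)} h{\left(-9,-9 \right)} = 3 \sqrt{\frac{1}{3}} \left(-8\right) = \frac{3}{\sqrt{3}} \left(-8\right) = 3 \frac{\sqrt{3}}{3} \left(-8\right) = \sqrt{3} \left(-8\right) = - 8 \sqrt{3}$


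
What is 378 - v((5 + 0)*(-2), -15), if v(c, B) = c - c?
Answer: 378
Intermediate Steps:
v(c, B) = 0
378 - v((5 + 0)*(-2), -15) = 378 - 1*0 = 378 + 0 = 378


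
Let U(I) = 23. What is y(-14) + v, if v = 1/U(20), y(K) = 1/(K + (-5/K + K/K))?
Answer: -145/4071 ≈ -0.035618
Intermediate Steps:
y(K) = 1/(1 + K - 5/K) (y(K) = 1/(K + (-5/K + 1)) = 1/(K + (1 - 5/K)) = 1/(1 + K - 5/K))
v = 1/23 ≈ 0.043478
y(-14) + v = -14/(-5 - 14 + (-14)**2) + 1/23 = -14/(-5 - 14 + 196) + 1/23 = -14/177 + 1/23 = -145/4071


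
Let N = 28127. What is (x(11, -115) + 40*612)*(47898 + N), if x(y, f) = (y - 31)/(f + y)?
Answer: 48388772125/26 ≈ 1.8611e+9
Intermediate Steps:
x(y, f) = (-31 + y)/(f + y)
(x(11, -115) + 40*612)*(47898 + N) = ((-31 + 11)/(-115 + 11) + 40*612)*(47898 + 28127) = (-20/(-104) + 24480)*76025 = (-1/104*(-20) + 24480)*76025 = (5/26 + 24480)*76025 = (636485/26)*76025 = 48388772125/26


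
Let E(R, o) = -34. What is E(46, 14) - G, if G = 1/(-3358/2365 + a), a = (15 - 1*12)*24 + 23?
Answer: -7527143/221317 ≈ -34.011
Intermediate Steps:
a = 95 (a = (15 - 12)*24 + 23 = 3*24 + 23 = 72 + 23 = 95)
G = 2365/221317 (G = 1/(-3358/2365 + 95) = 1/(221317/2365) = 2365/221317 ≈ 0.010686)
E(46, 14) - G = -34 - 1*2365/221317 = -34 - 2365/221317 = -7527143/221317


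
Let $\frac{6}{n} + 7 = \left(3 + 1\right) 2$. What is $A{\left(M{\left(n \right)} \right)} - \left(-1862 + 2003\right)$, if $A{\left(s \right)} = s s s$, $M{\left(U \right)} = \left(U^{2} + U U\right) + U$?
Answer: $474411$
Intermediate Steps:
$n = 6$ ($n = \frac{6}{-7 + \left(3 + 1\right) 2} = \frac{6}{-7 + 4 \cdot 2} = \frac{6}{-7 + 8} = \frac{6}{1} = 6 \cdot 1 = 6$)
$M{\left(U \right)} = U + 2 U^{2}$ ($M{\left(U \right)} = \left(U^{2} + U^{2}\right) + U = 2 U^{2} + U = U + 2 U^{2}$)
$A{\left(s \right)} = s^{3}$ ($A{\left(s \right)} = s^{2} s = s^{3}$)
$A{\left(M{\left(n \right)} \right)} - \left(-1862 + 2003\right) = \left(6 \left(1 + 2 \cdot 6\right)\right)^{3} - \left(-1862 + 2003\right) = \left(6 \left(1 + 12\right)\right)^{3} - 141 = \left(6 \cdot 13\right)^{3} - 141 = 78^{3} - 141 = 474552 - 141 = 474411$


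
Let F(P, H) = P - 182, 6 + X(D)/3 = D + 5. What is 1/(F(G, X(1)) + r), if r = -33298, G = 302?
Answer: -1/33178 ≈ -3.0140e-5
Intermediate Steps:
X(D) = -3 + 3*D (X(D) = -18 + 3*(D + 5) = -18 + 3*(5 + D) = -18 + (15 + 3*D) = -3 + 3*D)
F(P, H) = -182 + P
1/(F(G, X(1)) + r) = 1/((-182 + 302) - 33298) = 1/(120 - 33298) = 1/(-33178) = -1/33178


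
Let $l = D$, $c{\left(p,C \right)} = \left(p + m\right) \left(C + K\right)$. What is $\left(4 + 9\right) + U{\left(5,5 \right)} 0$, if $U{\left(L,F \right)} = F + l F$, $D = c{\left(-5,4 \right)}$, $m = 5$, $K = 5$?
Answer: $13$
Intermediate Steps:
$c{\left(p,C \right)} = \left(5 + C\right) \left(5 + p\right)$ ($c{\left(p,C \right)} = \left(p + 5\right) \left(C + 5\right) = \left(5 + p\right) \left(5 + C\right) = \left(5 + C\right) \left(5 + p\right)$)
$D = 0$ ($D = 25 + 5 \cdot 4 + 5 \left(-5\right) + 4 \left(-5\right) = 25 + 20 - 25 - 20 = 0$)
$l = 0$
$U{\left(L,F \right)} = F$ ($U{\left(L,F \right)} = F + 0 F = F + 0 = F$)
$\left(4 + 9\right) + U{\left(5,5 \right)} 0 = \left(4 + 9\right) + 5 \cdot 0 = 13 + 0 = 13$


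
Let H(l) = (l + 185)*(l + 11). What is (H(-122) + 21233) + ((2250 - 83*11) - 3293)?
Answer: 12284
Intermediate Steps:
H(l) = (11 + l)*(185 + l) (H(l) = (185 + l)*(11 + l) = (11 + l)*(185 + l))
(H(-122) + 21233) + ((2250 - 83*11) - 3293) = ((2035 + (-122)² + 196*(-122)) + 21233) + ((2250 - 83*11) - 3293) = ((2035 + 14884 - 23912) + 21233) + ((2250 - 913) - 3293) = (-6993 + 21233) + (1337 - 3293) = 14240 - 1956 = 12284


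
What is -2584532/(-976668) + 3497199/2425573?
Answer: 19064120846/4663345533 ≈ 4.0881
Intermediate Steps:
-2584532/(-976668) + 3497199/2425573 = -2584532*(-1/976668) + 3497199*(1/2425573) = 646133/244167 + 27537/19099 = 19064120846/4663345533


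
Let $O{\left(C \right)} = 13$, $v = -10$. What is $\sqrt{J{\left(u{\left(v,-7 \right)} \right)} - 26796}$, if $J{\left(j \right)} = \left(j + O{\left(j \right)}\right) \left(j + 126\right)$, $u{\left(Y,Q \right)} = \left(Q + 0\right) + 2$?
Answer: $2 i \sqrt{6457} \approx 160.71 i$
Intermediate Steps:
$u{\left(Y,Q \right)} = 2 + Q$ ($u{\left(Y,Q \right)} = Q + 2 = 2 + Q$)
$J{\left(j \right)} = \left(13 + j\right) \left(126 + j\right)$ ($J{\left(j \right)} = \left(j + 13\right) \left(j + 126\right) = \left(13 + j\right) \left(126 + j\right)$)
$\sqrt{J{\left(u{\left(v,-7 \right)} \right)} - 26796} = \sqrt{\left(1638 + \left(2 - 7\right)^{2} + 139 \left(2 - 7\right)\right) - 26796} = \sqrt{\left(1638 + \left(-5\right)^{2} + 139 \left(-5\right)\right) - 26796} = \sqrt{\left(1638 + 25 - 695\right) - 26796} = \sqrt{968 - 26796} = \sqrt{-25828} = 2 i \sqrt{6457}$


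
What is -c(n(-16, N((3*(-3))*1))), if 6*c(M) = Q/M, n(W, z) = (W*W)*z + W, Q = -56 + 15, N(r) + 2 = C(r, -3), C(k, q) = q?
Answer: -41/7776 ≈ -0.0052726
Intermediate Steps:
N(r) = -5 (N(r) = -2 - 3 = -5)
Q = -41
n(W, z) = W + z*W² (n(W, z) = W²*z + W = z*W² + W = W + z*W²)
c(M) = -41/(6*M) (c(M) = (-41/M)/6 = -41/(6*M))
-c(n(-16, N((3*(-3))*1))) = -(-41)/(6*((-16*(1 - 16*(-5))))) = -(-41)/(6*((-16*(1 + 80)))) = -(-41)/(6*((-16*81))) = -(-41)/(6*(-1296)) = -(-41)*(-1)/(6*1296) = -1*41/7776 = -41/7776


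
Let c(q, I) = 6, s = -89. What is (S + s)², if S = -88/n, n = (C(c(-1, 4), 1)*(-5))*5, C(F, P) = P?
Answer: 4566769/625 ≈ 7306.8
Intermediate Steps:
n = -25 (n = (1*(-5))*5 = -5*5 = -25)
S = 88/25 (S = -88/(-25) = -88*(-1/25) = 88/25 ≈ 3.5200)
(S + s)² = (88/25 - 89)² = (-2137/25)² = 4566769/625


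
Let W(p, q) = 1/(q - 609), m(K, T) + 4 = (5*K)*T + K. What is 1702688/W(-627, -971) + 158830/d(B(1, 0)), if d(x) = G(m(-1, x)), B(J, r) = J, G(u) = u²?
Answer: -26902454517/10 ≈ -2.6902e+9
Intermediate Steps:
m(K, T) = -4 + K + 5*K*T (m(K, T) = -4 + ((5*K)*T + K) = -4 + (5*K*T + K) = -4 + (K + 5*K*T) = -4 + K + 5*K*T)
d(x) = (-5 - 5*x)² (d(x) = (-4 - 1 + 5*(-1)*x)² = (-4 - 1 - 5*x)² = (-5 - 5*x)²)
W(p, q) = 1/(-609 + q)
1702688/W(-627, -971) + 158830/d(B(1, 0)) = 1702688/(1/(-609 - 971)) + 158830/((25*(1 + 1)²)) = 1702688/(1/(-1580)) + 158830/((25*2²)) = 1702688/(-1/1580) + 158830/((25*4)) = 1702688*(-1580) + 158830/100 = -2690247040 + 158830*(1/100) = -2690247040 + 15883/10 = -26902454517/10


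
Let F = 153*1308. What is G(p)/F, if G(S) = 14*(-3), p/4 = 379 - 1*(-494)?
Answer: -7/33354 ≈ -0.00020987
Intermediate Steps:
F = 200124
p = 3492 (p = 4*(379 - 1*(-494)) = 4*(379 + 494) = 4*873 = 3492)
G(S) = -42
G(p)/F = -42/200124 = -42*1/200124 = -7/33354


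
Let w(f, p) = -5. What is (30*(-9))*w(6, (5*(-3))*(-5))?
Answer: 1350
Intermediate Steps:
(30*(-9))*w(6, (5*(-3))*(-5)) = (30*(-9))*(-5) = -270*(-5) = 1350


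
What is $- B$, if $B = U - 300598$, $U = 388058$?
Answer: $-87460$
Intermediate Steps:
$B = 87460$ ($B = 388058 - 300598 = 87460$)
$- B = \left(-1\right) 87460 = -87460$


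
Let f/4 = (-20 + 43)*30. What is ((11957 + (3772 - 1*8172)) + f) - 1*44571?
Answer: -34254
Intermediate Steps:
f = 2760 (f = 4*((-20 + 43)*30) = 4*(23*30) = 4*690 = 2760)
((11957 + (3772 - 1*8172)) + f) - 1*44571 = ((11957 + (3772 - 1*8172)) + 2760) - 1*44571 = ((11957 + (3772 - 8172)) + 2760) - 44571 = ((11957 - 4400) + 2760) - 44571 = (7557 + 2760) - 44571 = 10317 - 44571 = -34254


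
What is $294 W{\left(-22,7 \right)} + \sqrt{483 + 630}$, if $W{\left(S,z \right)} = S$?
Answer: $-6468 + \sqrt{1113} \approx -6434.6$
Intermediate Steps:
$294 W{\left(-22,7 \right)} + \sqrt{483 + 630} = 294 \left(-22\right) + \sqrt{483 + 630} = -6468 + \sqrt{1113}$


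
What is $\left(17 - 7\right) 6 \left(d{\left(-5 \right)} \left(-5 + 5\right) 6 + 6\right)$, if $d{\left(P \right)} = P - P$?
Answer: $360$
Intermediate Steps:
$d{\left(P \right)} = 0$
$\left(17 - 7\right) 6 \left(d{\left(-5 \right)} \left(-5 + 5\right) 6 + 6\right) = \left(17 - 7\right) 6 \left(0 \left(-5 + 5\right) 6 + 6\right) = 10 \cdot 6 \left(0 \cdot 0 \cdot 6 + 6\right) = 60 \left(0 \cdot 6 + 6\right) = 60 \left(0 + 6\right) = 60 \cdot 6 = 360$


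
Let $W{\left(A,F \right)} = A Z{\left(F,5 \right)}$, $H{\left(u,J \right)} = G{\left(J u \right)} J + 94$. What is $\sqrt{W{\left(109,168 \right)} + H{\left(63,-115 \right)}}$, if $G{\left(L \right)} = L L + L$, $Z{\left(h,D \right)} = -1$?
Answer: $i \sqrt{6035519715} \approx 77689.0 i$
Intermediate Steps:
$G{\left(L \right)} = L + L^{2}$ ($G{\left(L \right)} = L^{2} + L = L + L^{2}$)
$H{\left(u,J \right)} = 94 + u J^{2} \left(1 + J u\right)$ ($H{\left(u,J \right)} = J u \left(1 + J u\right) J + 94 = u J^{2} \left(1 + J u\right) + 94 = 94 + u J^{2} \left(1 + J u\right)$)
$W{\left(A,F \right)} = - A$ ($W{\left(A,F \right)} = A \left(-1\right) = - A$)
$\sqrt{W{\left(109,168 \right)} + H{\left(63,-115 \right)}} = \sqrt{\left(-1\right) 109 + \left(94 + 63 \left(-115\right)^{2} \left(1 - 7245\right)\right)} = \sqrt{-109 + \left(94 + 63 \cdot 13225 \left(1 - 7245\right)\right)} = \sqrt{-109 + \left(94 + 63 \cdot 13225 \left(-7244\right)\right)} = \sqrt{-109 + \left(94 - 6035519700\right)} = \sqrt{-109 - 6035519606} = \sqrt{-6035519715} = i \sqrt{6035519715}$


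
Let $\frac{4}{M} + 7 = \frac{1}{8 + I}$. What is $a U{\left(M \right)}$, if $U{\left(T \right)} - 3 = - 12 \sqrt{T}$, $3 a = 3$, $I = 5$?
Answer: $3 - \frac{4 i \sqrt{130}}{5} \approx 3.0 - 9.1214 i$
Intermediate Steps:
$a = 1$ ($a = \frac{1}{3} \cdot 3 = 1$)
$M = - \frac{26}{45}$ ($M = \frac{4}{-7 + \frac{1}{8 + 5}} = \frac{4}{-7 + \frac{1}{13}} = \frac{4}{- \frac{90}{13}} = 4 \left(- \frac{13}{90}\right) = - \frac{26}{45} \approx -0.57778$)
$U{\left(T \right)} = 3 - 12 \sqrt{T}$
$a U{\left(M \right)} = 1 \left(3 - 12 \sqrt{- \frac{26}{45}}\right) = 1 \left(3 - 12 \frac{i \sqrt{130}}{15}\right) = 1 \left(3 - \frac{4 i \sqrt{130}}{5}\right) = 3 - \frac{4 i \sqrt{130}}{5}$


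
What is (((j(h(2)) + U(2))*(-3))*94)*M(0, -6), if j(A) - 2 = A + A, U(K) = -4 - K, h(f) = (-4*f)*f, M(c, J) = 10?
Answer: 101520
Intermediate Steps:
h(f) = -4*f**2
j(A) = 2 + 2*A (j(A) = 2 + (A + A) = 2 + 2*A)
(((j(h(2)) + U(2))*(-3))*94)*M(0, -6) = ((((2 + 2*(-4*2**2)) + (-4 - 1*2))*(-3))*94)*10 = ((((2 + 2*(-4*4)) + (-4 - 2))*(-3))*94)*10 = ((((2 + 2*(-16)) - 6)*(-3))*94)*10 = ((((2 - 32) - 6)*(-3))*94)*10 = (((-30 - 6)*(-3))*94)*10 = (-36*(-3)*94)*10 = (108*94)*10 = 10152*10 = 101520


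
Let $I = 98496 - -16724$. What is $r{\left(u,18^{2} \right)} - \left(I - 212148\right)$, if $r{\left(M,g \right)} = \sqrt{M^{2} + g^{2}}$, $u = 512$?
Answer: $96928 + 4 \sqrt{22945} \approx 97534.0$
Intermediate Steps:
$I = 115220$ ($I = 98496 + 16724 = 115220$)
$r{\left(u,18^{2} \right)} - \left(I - 212148\right) = \sqrt{512^{2} + \left(18^{2}\right)^{2}} - \left(115220 - 212148\right) = \sqrt{262144 + 324^{2}} - \left(115220 - 212148\right) = \sqrt{262144 + 104976} - -96928 = \sqrt{367120} + 96928 = 4 \sqrt{22945} + 96928 = 96928 + 4 \sqrt{22945}$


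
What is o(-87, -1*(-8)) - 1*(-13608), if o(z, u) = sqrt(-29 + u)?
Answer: 13608 + I*sqrt(21) ≈ 13608.0 + 4.5826*I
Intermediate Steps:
o(-87, -1*(-8)) - 1*(-13608) = sqrt(-29 - 1*(-8)) - 1*(-13608) = sqrt(-29 + 8) + 13608 = sqrt(-21) + 13608 = I*sqrt(21) + 13608 = 13608 + I*sqrt(21)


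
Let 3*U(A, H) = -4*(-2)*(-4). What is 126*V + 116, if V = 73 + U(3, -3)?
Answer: 7970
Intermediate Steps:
U(A, H) = -32/3 (U(A, H) = (-4*(-2)*(-4))/3 = (8*(-4))/3 = (⅓)*(-32) = -32/3)
V = 187/3 (V = 73 - 32/3 = 187/3 ≈ 62.333)
126*V + 116 = 126*(187/3) + 116 = 7854 + 116 = 7970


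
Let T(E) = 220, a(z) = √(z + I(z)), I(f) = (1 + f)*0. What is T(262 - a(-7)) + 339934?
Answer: 340154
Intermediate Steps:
I(f) = 0
a(z) = √z (a(z) = √(z + 0) = √z)
T(262 - a(-7)) + 339934 = 220 + 339934 = 340154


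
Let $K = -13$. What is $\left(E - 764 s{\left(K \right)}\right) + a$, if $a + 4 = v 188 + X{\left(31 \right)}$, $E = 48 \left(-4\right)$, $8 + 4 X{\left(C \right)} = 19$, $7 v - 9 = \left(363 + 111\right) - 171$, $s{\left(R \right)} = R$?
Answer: $\frac{507309}{28} \approx 18118.0$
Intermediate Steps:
$v = \frac{312}{7}$ ($v = \frac{9}{7} + \frac{\left(363 + 111\right) - 171}{7} = \frac{9}{7} + \frac{474 - 171}{7} = \frac{9}{7} + \frac{1}{7} \cdot 303 = \frac{9}{7} + \frac{303}{7} = \frac{312}{7} \approx 44.571$)
$X{\left(C \right)} = \frac{11}{4}$ ($X{\left(C \right)} = -2 + \frac{1}{4} \cdot 19 = -2 + \frac{19}{4} = \frac{11}{4}$)
$E = -192$
$a = \frac{234589}{28}$ ($a = -4 + \left(\frac{312}{7} \cdot 188 + \frac{11}{4}\right) = -4 + \left(\frac{58656}{7} + \frac{11}{4}\right) = -4 + \frac{234701}{28} = \frac{234589}{28} \approx 8378.2$)
$\left(E - 764 s{\left(K \right)}\right) + a = \left(-192 - -9932\right) + \frac{234589}{28} = \left(-192 + 9932\right) + \frac{234589}{28} = 9740 + \frac{234589}{28} = \frac{507309}{28}$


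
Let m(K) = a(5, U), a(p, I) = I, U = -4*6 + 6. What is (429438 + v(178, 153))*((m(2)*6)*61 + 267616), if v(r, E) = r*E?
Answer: 119204178816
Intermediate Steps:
U = -18 (U = -24 + 6 = -18)
m(K) = -18
v(r, E) = E*r
(429438 + v(178, 153))*((m(2)*6)*61 + 267616) = (429438 + 153*178)*(-18*6*61 + 267616) = (429438 + 27234)*(-108*61 + 267616) = 456672*(-6588 + 267616) = 456672*261028 = 119204178816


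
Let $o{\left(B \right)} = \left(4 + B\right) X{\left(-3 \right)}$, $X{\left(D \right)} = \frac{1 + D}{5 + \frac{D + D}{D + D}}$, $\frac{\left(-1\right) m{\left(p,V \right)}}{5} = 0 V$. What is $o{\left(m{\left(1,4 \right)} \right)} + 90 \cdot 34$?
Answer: $\frac{9176}{3} \approx 3058.7$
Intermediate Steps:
$m{\left(p,V \right)} = 0$ ($m{\left(p,V \right)} = - 5 \cdot 0 V = \left(-5\right) 0 = 0$)
$X{\left(D \right)} = \frac{1}{6} + \frac{D}{6}$ ($X{\left(D \right)} = \frac{1 + D}{5 + \frac{2 D}{2 D}} = \frac{1 + D}{5 + 2 D \frac{1}{2 D}} = \frac{1 + D}{5 + 1} = \frac{1 + D}{6} = \left(1 + D\right) \frac{1}{6} = \frac{1}{6} + \frac{D}{6}$)
$o{\left(B \right)} = - \frac{4}{3} - \frac{B}{3}$ ($o{\left(B \right)} = \left(4 + B\right) \left(\frac{1}{6} + \frac{1}{6} \left(-3\right)\right) = \left(4 + B\right) \left(\frac{1}{6} - \frac{1}{2}\right) = \left(4 + B\right) \left(- \frac{1}{3}\right) = - \frac{4}{3} - \frac{B}{3}$)
$o{\left(m{\left(1,4 \right)} \right)} + 90 \cdot 34 = \left(- \frac{4}{3} - 0\right) + 90 \cdot 34 = \left(- \frac{4}{3} + 0\right) + 3060 = - \frac{4}{3} + 3060 = \frac{9176}{3}$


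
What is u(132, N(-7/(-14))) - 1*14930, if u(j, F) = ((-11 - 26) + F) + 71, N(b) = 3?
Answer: -14893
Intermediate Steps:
u(j, F) = 34 + F (u(j, F) = (-37 + F) + 71 = 34 + F)
u(132, N(-7/(-14))) - 1*14930 = (34 + 3) - 1*14930 = 37 - 14930 = -14893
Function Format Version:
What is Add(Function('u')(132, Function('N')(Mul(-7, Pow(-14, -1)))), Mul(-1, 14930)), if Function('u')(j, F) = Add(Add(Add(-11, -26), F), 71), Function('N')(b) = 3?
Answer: -14893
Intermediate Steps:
Function('u')(j, F) = Add(34, F) (Function('u')(j, F) = Add(Add(-37, F), 71) = Add(34, F))
Add(Function('u')(132, Function('N')(Mul(-7, Pow(-14, -1)))), Mul(-1, 14930)) = Add(Add(34, 3), Mul(-1, 14930)) = Add(37, -14930) = -14893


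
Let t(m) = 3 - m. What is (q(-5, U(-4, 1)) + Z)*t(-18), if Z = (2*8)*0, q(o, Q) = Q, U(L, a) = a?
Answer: 21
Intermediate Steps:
Z = 0 (Z = 16*0 = 0)
(q(-5, U(-4, 1)) + Z)*t(-18) = (1 + 0)*(3 - 1*(-18)) = 1*(3 + 18) = 1*21 = 21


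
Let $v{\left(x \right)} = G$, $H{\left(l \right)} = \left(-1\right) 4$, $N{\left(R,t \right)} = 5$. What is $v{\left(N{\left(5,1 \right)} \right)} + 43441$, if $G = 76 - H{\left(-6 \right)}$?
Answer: $43521$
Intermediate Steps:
$H{\left(l \right)} = -4$
$G = 80$ ($G = 76 - -4 = 76 + 4 = 80$)
$v{\left(x \right)} = 80$
$v{\left(N{\left(5,1 \right)} \right)} + 43441 = 80 + 43441 = 43521$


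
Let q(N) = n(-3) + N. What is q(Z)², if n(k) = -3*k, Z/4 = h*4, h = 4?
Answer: 5329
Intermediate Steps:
Z = 64 (Z = 4*(4*4) = 4*16 = 64)
q(N) = 9 + N (q(N) = -3*(-3) + N = 9 + N)
q(Z)² = (9 + 64)² = 73² = 5329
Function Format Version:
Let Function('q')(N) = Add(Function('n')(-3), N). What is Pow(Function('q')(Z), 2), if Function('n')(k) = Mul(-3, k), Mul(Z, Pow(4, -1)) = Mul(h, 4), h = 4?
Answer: 5329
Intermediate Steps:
Z = 64 (Z = Mul(4, Mul(4, 4)) = Mul(4, 16) = 64)
Function('q')(N) = Add(9, N) (Function('q')(N) = Add(Mul(-3, -3), N) = Add(9, N))
Pow(Function('q')(Z), 2) = Pow(Add(9, 64), 2) = Pow(73, 2) = 5329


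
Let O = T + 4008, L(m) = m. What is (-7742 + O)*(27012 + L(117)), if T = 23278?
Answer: 530209176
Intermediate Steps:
O = 27286 (O = 23278 + 4008 = 27286)
(-7742 + O)*(27012 + L(117)) = (-7742 + 27286)*(27012 + 117) = 19544*27129 = 530209176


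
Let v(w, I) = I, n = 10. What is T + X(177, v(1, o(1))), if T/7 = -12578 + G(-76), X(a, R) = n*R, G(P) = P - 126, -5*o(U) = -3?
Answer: -89454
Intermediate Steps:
o(U) = 3/5 (o(U) = -1/5*(-3) = 3/5)
G(P) = -126 + P
X(a, R) = 10*R
T = -89460 (T = 7*(-12578 + (-126 - 76)) = 7*(-12578 - 202) = 7*(-12780) = -89460)
T + X(177, v(1, o(1))) = -89460 + 10*(3/5) = -89460 + 6 = -89454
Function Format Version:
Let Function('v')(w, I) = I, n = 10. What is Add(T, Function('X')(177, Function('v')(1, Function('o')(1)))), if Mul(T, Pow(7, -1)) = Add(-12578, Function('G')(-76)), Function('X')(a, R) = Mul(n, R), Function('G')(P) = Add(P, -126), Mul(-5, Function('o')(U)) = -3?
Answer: -89454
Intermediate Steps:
Function('o')(U) = Rational(3, 5) (Function('o')(U) = Mul(Rational(-1, 5), -3) = Rational(3, 5))
Function('G')(P) = Add(-126, P)
Function('X')(a, R) = Mul(10, R)
T = -89460 (T = Mul(7, Add(-12578, Add(-126, -76))) = Mul(7, Add(-12578, -202)) = Mul(7, -12780) = -89460)
Add(T, Function('X')(177, Function('v')(1, Function('o')(1)))) = Add(-89460, Mul(10, Rational(3, 5))) = Add(-89460, 6) = -89454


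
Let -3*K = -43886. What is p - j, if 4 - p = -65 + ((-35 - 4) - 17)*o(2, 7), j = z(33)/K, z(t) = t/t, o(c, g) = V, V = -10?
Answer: -21548029/43886 ≈ -491.00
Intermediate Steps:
o(c, g) = -10
K = 43886/3 (K = -1/3*(-43886) = 43886/3 ≈ 14629.)
z(t) = 1
j = 3/43886 (j = 1/(43886/3) = 1*(3/43886) = 3/43886 ≈ 6.8359e-5)
p = -491 (p = 4 - (-65 + ((-35 - 4) - 17)*(-10)) = 4 - (-65 + (-39 - 17)*(-10)) = 4 - (-65 - 56*(-10)) = 4 - (-65 + 560) = 4 - 1*495 = 4 - 495 = -491)
p - j = -491 - 1*3/43886 = -491 - 3/43886 = -21548029/43886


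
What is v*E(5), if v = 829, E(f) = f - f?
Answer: 0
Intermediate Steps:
E(f) = 0
v*E(5) = 829*0 = 0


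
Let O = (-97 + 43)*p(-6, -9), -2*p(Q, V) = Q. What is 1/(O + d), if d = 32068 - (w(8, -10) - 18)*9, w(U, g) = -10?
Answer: 1/32158 ≈ 3.1096e-5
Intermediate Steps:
p(Q, V) = -Q/2
O = -162 (O = (-97 + 43)*(-½*(-6)) = -54*3 = -162)
d = 32320 (d = 32068 - (-10 - 18)*9 = 32068 - (-28)*9 = 32068 - 1*(-252) = 32068 + 252 = 32320)
1/(O + d) = 1/(-162 + 32320) = 1/32158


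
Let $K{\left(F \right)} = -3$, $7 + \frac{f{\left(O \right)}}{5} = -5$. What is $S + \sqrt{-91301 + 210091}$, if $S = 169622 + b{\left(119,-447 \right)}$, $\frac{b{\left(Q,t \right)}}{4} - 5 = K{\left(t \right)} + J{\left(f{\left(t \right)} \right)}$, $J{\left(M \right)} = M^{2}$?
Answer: $184030 + \sqrt{118790} \approx 1.8437 \cdot 10^{5}$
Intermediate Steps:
$f{\left(O \right)} = -60$ ($f{\left(O \right)} = -35 + 5 \left(-5\right) = -35 - 25 = -60$)
$b{\left(Q,t \right)} = 14408$ ($b{\left(Q,t \right)} = 20 + 4 \left(-3 + \left(-60\right)^{2}\right) = 20 + 4 \left(-3 + 3600\right) = 20 + 4 \cdot 3597 = 20 + 14388 = 14408$)
$S = 184030$ ($S = 169622 + 14408 = 184030$)
$S + \sqrt{-91301 + 210091} = 184030 + \sqrt{-91301 + 210091} = 184030 + \sqrt{118790}$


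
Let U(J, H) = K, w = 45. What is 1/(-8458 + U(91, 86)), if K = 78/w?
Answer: -15/126844 ≈ -0.00011826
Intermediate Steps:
K = 26/15 (K = 78/45 = 78*(1/45) = 26/15 ≈ 1.7333)
U(J, H) = 26/15
1/(-8458 + U(91, 86)) = 1/(-8458 + 26/15) = 1/(-126844/15) = -15/126844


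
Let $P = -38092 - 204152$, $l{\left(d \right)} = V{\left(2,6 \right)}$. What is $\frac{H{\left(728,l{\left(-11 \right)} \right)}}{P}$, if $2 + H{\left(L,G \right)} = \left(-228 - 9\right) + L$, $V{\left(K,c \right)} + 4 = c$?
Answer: $- \frac{163}{80748} \approx -0.0020186$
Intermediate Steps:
$V{\left(K,c \right)} = -4 + c$
$l{\left(d \right)} = 2$ ($l{\left(d \right)} = -4 + 6 = 2$)
$H{\left(L,G \right)} = -239 + L$ ($H{\left(L,G \right)} = -2 + \left(\left(-228 - 9\right) + L\right) = -2 + \left(-237 + L\right) = -239 + L$)
$P = -242244$
$\frac{H{\left(728,l{\left(-11 \right)} \right)}}{P} = \frac{-239 + 728}{-242244} = 489 \left(- \frac{1}{242244}\right) = - \frac{163}{80748}$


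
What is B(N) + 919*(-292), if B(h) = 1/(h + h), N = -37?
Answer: -19857753/74 ≈ -2.6835e+5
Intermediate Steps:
B(h) = 1/(2*h)
B(N) + 919*(-292) = (½)/(-37) + 919*(-292) = (½)*(-1/37) - 268348 = -1/74 - 268348 = -19857753/74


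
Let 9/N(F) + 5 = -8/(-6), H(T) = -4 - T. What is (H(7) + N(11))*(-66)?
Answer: 888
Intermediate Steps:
N(F) = -27/11 (N(F) = 9/(-5 - 8/(-6)) = 9/(-5 - 8*(-1/6)) = 9/(-5 + 4/3) = 9/(-11/3) = 9*(-3/11) = -27/11)
(H(7) + N(11))*(-66) = ((-4 - 1*7) - 27/11)*(-66) = ((-4 - 7) - 27/11)*(-66) = (-11 - 27/11)*(-66) = -148/11*(-66) = 888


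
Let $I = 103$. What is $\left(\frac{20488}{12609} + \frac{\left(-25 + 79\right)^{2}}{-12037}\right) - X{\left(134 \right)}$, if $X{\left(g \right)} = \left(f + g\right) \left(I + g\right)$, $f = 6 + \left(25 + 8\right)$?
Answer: $- \frac{6222697781321}{151774533} \approx -41000.0$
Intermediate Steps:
$f = 39$ ($f = 6 + 33 = 39$)
$X{\left(g \right)} = \left(39 + g\right) \left(103 + g\right)$
$\left(\frac{20488}{12609} + \frac{\left(-25 + 79\right)^{2}}{-12037}\right) - X{\left(134 \right)} = \left(\frac{20488}{12609} + \frac{\left(-25 + 79\right)^{2}}{-12037}\right) - \left(4017 + 134^{2} + 142 \cdot 134\right) = \left(20488 \cdot \frac{1}{12609} + 54^{2} \left(- \frac{1}{12037}\right)\right) - \left(4017 + 17956 + 19028\right) = \left(\frac{20488}{12609} + 2916 \left(- \frac{1}{12037}\right)\right) - 41001 = \left(\frac{20488}{12609} - \frac{2916}{12037}\right) - 41001 = \frac{209846212}{151774533} - 41001 = - \frac{6222697781321}{151774533}$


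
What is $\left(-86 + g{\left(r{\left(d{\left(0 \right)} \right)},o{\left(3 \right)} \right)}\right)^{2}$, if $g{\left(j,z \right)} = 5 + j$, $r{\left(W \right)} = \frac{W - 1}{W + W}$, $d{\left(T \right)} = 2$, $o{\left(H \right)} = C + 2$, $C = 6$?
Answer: $\frac{104329}{16} \approx 6520.6$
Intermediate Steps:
$o{\left(H \right)} = 8$ ($o{\left(H \right)} = 6 + 2 = 8$)
$r{\left(W \right)} = \frac{-1 + W}{2 W}$
$\left(-86 + g{\left(r{\left(d{\left(0 \right)} \right)},o{\left(3 \right)} \right)}\right)^{2} = \left(-86 + \left(5 + \frac{-1 + 2}{2 \cdot 2}\right)\right)^{2} = \left(-86 + \left(5 + \frac{1}{2} \cdot \frac{1}{2} \cdot 1\right)\right)^{2} = \left(-86 + \left(5 + \frac{1}{4}\right)\right)^{2} = \left(-86 + \frac{21}{4}\right)^{2} = \left(- \frac{323}{4}\right)^{2} = \frac{104329}{16}$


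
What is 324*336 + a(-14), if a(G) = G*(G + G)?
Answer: 109256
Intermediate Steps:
a(G) = 2*G² (a(G) = G*(2*G) = 2*G²)
324*336 + a(-14) = 324*336 + 2*(-14)² = 108864 + 2*196 = 108864 + 392 = 109256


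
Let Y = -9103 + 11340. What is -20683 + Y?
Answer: -18446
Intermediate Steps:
Y = 2237
-20683 + Y = -20683 + 2237 = -18446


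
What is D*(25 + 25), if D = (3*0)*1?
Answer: 0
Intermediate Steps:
D = 0 (D = 0*1 = 0)
D*(25 + 25) = 0*(25 + 25) = 0*50 = 0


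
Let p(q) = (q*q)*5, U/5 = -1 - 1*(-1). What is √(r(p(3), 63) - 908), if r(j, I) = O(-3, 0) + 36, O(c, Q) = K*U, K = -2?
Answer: 2*I*√218 ≈ 29.53*I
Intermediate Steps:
U = 0 (U = 5*(-1 - 1*(-1)) = 5*(-1 + 1) = 5*0 = 0)
p(q) = 5*q² (p(q) = q²*5 = 5*q²)
O(c, Q) = 0 (O(c, Q) = -2*0 = 0)
r(j, I) = 36 (r(j, I) = 0 + 36 = 36)
√(r(p(3), 63) - 908) = √(36 - 908) = √(-872) = 2*I*√218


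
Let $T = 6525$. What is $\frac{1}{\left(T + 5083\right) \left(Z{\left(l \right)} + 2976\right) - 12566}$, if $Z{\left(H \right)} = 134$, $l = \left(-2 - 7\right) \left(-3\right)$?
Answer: $\frac{1}{36088314} \approx 2.771 \cdot 10^{-8}$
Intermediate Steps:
$l = 27$ ($l = \left(-9\right) \left(-3\right) = 27$)
$\frac{1}{\left(T + 5083\right) \left(Z{\left(l \right)} + 2976\right) - 12566} = \frac{1}{\left(6525 + 5083\right) \left(134 + 2976\right) - 12566} = \frac{1}{11608 \cdot 3110 - 12566} = \frac{1}{36100880 - 12566} = \frac{1}{36088314}$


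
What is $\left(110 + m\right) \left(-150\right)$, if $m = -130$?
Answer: $3000$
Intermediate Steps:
$\left(110 + m\right) \left(-150\right) = \left(110 - 130\right) \left(-150\right) = \left(-20\right) \left(-150\right) = 3000$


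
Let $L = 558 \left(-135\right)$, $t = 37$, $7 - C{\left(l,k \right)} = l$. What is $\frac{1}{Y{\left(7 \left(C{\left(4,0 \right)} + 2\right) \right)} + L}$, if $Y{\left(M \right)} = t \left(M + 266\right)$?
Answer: $- \frac{1}{64193} \approx -1.5578 \cdot 10^{-5}$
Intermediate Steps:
$C{\left(l,k \right)} = 7 - l$
$Y{\left(M \right)} = 9842 + 37 M$ ($Y{\left(M \right)} = 37 \left(M + 266\right) = 37 \left(266 + M\right) = 9842 + 37 M$)
$L = -75330$
$\frac{1}{Y{\left(7 \left(C{\left(4,0 \right)} + 2\right) \right)} + L} = \frac{1}{\left(9842 + 37 \cdot 7 \left(\left(7 - 4\right) + 2\right)\right) - 75330} = \frac{1}{\left(9842 + 37 \cdot 7 \left(3 + 2\right)\right) - 75330} = \frac{1}{\left(9842 + 37 \cdot 7 \cdot 5\right) - 75330} = \frac{1}{\left(9842 + 37 \cdot 35\right) - 75330} = \frac{1}{\left(9842 + 1295\right) - 75330} = \frac{1}{11137 - 75330} = \frac{1}{-64193} = - \frac{1}{64193}$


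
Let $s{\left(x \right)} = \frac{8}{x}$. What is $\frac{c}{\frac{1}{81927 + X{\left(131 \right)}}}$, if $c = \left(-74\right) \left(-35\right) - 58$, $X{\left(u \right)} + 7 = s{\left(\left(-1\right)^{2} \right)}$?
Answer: $207441696$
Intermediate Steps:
$X{\left(u \right)} = 1$ ($X{\left(u \right)} = -7 + \frac{8}{\left(-1\right)^{2}} = -7 + \frac{8}{1} = -7 + 8 \cdot 1 = -7 + 8 = 1$)
$c = 2532$ ($c = 2590 - 58 = 2532$)
$\frac{c}{\frac{1}{81927 + X{\left(131 \right)}}} = \frac{2532}{\frac{1}{81927 + 1}} = \frac{2532}{\frac{1}{81928}} = 2532 \frac{1}{\frac{1}{81928}} = 2532 \cdot 81928 = 207441696$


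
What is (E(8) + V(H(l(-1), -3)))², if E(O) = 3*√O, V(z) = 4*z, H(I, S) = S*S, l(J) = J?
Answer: 1368 + 432*√2 ≈ 1978.9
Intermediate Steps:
H(I, S) = S²
(E(8) + V(H(l(-1), -3)))² = (3*√8 + 4*(-3)²)² = (3*(2*√2) + 4*9)² = (6*√2 + 36)² = (36 + 6*√2)²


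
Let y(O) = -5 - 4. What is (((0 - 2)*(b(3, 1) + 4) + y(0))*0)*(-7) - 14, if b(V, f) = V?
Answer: -14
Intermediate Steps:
y(O) = -9
(((0 - 2)*(b(3, 1) + 4) + y(0))*0)*(-7) - 14 = (((0 - 2)*(3 + 4) - 9)*0)*(-7) - 14 = ((-2*7 - 9)*0)*(-7) - 14 = ((-14 - 9)*0)*(-7) - 14 = -23*0*(-7) - 14 = 0*(-7) - 14 = 0 - 14 = -14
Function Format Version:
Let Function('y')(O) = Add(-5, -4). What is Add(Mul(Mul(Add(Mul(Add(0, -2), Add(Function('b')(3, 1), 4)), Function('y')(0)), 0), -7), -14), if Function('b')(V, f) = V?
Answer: -14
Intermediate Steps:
Function('y')(O) = -9
Add(Mul(Mul(Add(Mul(Add(0, -2), Add(Function('b')(3, 1), 4)), Function('y')(0)), 0), -7), -14) = Add(Mul(Mul(Add(Mul(Add(0, -2), Add(3, 4)), -9), 0), -7), -14) = Add(Mul(Mul(Add(Mul(-2, 7), -9), 0), -7), -14) = Add(Mul(Mul(Add(-14, -9), 0), -7), -14) = Add(Mul(Mul(-23, 0), -7), -14) = Add(Mul(0, -7), -14) = Add(0, -14) = -14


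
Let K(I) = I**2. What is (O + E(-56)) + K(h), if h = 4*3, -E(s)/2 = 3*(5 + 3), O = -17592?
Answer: -17496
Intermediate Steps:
E(s) = -48 (E(s) = -6*(5 + 3) = -6*8 = -2*24 = -48)
h = 12
(O + E(-56)) + K(h) = (-17592 - 48) + 12**2 = -17640 + 144 = -17496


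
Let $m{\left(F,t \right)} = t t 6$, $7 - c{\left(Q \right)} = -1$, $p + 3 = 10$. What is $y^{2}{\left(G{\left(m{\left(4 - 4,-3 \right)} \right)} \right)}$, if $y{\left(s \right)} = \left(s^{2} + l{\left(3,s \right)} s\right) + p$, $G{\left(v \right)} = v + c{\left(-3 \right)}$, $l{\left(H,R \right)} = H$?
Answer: $16297369$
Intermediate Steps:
$p = 7$ ($p = -3 + 10 = 7$)
$c{\left(Q \right)} = 8$ ($c{\left(Q \right)} = 7 - -1 = 7 + 1 = 8$)
$m{\left(F,t \right)} = 6 t^{2}$ ($m{\left(F,t \right)} = t^{2} \cdot 6 = 6 t^{2}$)
$G{\left(v \right)} = 8 + v$ ($G{\left(v \right)} = v + 8 = 8 + v$)
$y{\left(s \right)} = 7 + s^{2} + 3 s$ ($y{\left(s \right)} = \left(s^{2} + 3 s\right) + 7 = 7 + s^{2} + 3 s$)
$y^{2}{\left(G{\left(m{\left(4 - 4,-3 \right)} \right)} \right)} = \left(7 + \left(8 + 6 \left(-3\right)^{2}\right)^{2} + 3 \left(8 + 6 \left(-3\right)^{2}\right)\right)^{2} = \left(7 + \left(8 + 6 \cdot 9\right)^{2} + 3 \left(8 + 6 \cdot 9\right)\right)^{2} = \left(7 + \left(8 + 54\right)^{2} + 3 \left(8 + 54\right)\right)^{2} = \left(7 + 62^{2} + 3 \cdot 62\right)^{2} = \left(7 + 3844 + 186\right)^{2} = 4037^{2} = 16297369$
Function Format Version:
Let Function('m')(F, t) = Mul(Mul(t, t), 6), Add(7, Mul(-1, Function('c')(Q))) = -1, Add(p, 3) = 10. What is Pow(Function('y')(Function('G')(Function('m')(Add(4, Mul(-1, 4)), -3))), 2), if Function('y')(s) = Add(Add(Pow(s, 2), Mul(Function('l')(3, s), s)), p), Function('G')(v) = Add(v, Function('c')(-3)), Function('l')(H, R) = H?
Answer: 16297369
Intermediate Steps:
p = 7 (p = Add(-3, 10) = 7)
Function('c')(Q) = 8 (Function('c')(Q) = Add(7, Mul(-1, -1)) = Add(7, 1) = 8)
Function('m')(F, t) = Mul(6, Pow(t, 2)) (Function('m')(F, t) = Mul(Pow(t, 2), 6) = Mul(6, Pow(t, 2)))
Function('G')(v) = Add(8, v) (Function('G')(v) = Add(v, 8) = Add(8, v))
Function('y')(s) = Add(7, Pow(s, 2), Mul(3, s)) (Function('y')(s) = Add(Add(Pow(s, 2), Mul(3, s)), 7) = Add(7, Pow(s, 2), Mul(3, s)))
Pow(Function('y')(Function('G')(Function('m')(Add(4, Mul(-1, 4)), -3))), 2) = Pow(Add(7, Pow(Add(8, Mul(6, Pow(-3, 2))), 2), Mul(3, Add(8, Mul(6, Pow(-3, 2))))), 2) = Pow(Add(7, Pow(Add(8, Mul(6, 9)), 2), Mul(3, Add(8, Mul(6, 9)))), 2) = Pow(Add(7, Pow(Add(8, 54), 2), Mul(3, Add(8, 54))), 2) = Pow(Add(7, Pow(62, 2), Mul(3, 62)), 2) = Pow(Add(7, 3844, 186), 2) = Pow(4037, 2) = 16297369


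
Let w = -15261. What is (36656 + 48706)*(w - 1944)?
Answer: -1468653210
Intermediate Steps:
(36656 + 48706)*(w - 1944) = (36656 + 48706)*(-15261 - 1944) = 85362*(-17205) = -1468653210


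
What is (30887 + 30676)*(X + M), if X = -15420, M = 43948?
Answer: 1756269264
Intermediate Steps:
(30887 + 30676)*(X + M) = (30887 + 30676)*(-15420 + 43948) = 61563*28528 = 1756269264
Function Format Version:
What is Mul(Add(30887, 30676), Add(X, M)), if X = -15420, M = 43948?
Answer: 1756269264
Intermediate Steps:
Mul(Add(30887, 30676), Add(X, M)) = Mul(Add(30887, 30676), Add(-15420, 43948)) = Mul(61563, 28528) = 1756269264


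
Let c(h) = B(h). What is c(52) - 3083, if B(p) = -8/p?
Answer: -40081/13 ≈ -3083.2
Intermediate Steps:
c(h) = -8/h
c(52) - 3083 = -8/52 - 3083 = -8*1/52 - 3083 = -2/13 - 3083 = -40081/13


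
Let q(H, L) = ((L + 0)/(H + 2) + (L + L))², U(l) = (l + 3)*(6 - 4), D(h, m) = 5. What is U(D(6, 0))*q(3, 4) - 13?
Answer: 30651/25 ≈ 1226.0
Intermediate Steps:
U(l) = 6 + 2*l (U(l) = (3 + l)*2 = 6 + 2*l)
q(H, L) = (2*L + L/(2 + H))² (q(H, L) = (L/(2 + H) + 2*L)² = (2*L + L/(2 + H))²)
U(D(6, 0))*q(3, 4) - 13 = (6 + 2*5)*(4²*(5 + 2*3)²/(2 + 3)²) - 13 = (6 + 10)*(16*(5 + 6)²/5²) - 13 = 16*(16*(1/25)*11²) - 13 = 16*(16*(1/25)*121) - 13 = 16*(1936/25) - 13 = 30976/25 - 13 = 30651/25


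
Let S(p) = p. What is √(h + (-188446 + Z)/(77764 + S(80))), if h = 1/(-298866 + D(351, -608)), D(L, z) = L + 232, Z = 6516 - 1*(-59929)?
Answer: I*√23471668749164231089/3869923642 ≈ 1.2519*I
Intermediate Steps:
Z = 66445 (Z = 6516 + 59929 = 66445)
D(L, z) = 232 + L
h = -1/298283 (h = 1/(-298866 + (232 + 351)) = 1/(-298866 + 583) = 1/(-298283) = -1/298283 ≈ -3.3525e-6)
√(h + (-188446 + Z)/(77764 + S(80))) = √(-1/298283 + (-188446 + 66445)/(77764 + 80)) = √(-1/298283 - 122001/77844) = √(-1/298283 - 122001*1/77844) = √(-1/298283 - 40667/25948) = √(-12130300709/7739847284) = I*√23471668749164231089/3869923642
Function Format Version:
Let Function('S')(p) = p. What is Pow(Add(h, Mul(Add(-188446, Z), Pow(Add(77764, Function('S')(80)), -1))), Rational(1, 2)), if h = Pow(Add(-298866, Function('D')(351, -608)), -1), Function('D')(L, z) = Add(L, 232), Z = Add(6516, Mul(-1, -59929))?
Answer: Mul(Rational(1, 3869923642), I, Pow(23471668749164231089, Rational(1, 2))) ≈ Mul(1.2519, I)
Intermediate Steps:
Z = 66445 (Z = Add(6516, 59929) = 66445)
Function('D')(L, z) = Add(232, L)
h = Rational(-1, 298283) (h = Pow(Add(-298866, Add(232, 351)), -1) = Pow(Add(-298866, 583), -1) = Pow(-298283, -1) = Rational(-1, 298283) ≈ -3.3525e-6)
Pow(Add(h, Mul(Add(-188446, Z), Pow(Add(77764, Function('S')(80)), -1))), Rational(1, 2)) = Pow(Add(Rational(-1, 298283), Mul(Add(-188446, 66445), Pow(Add(77764, 80), -1))), Rational(1, 2)) = Pow(Add(Rational(-1, 298283), Mul(-122001, Pow(77844, -1))), Rational(1, 2)) = Pow(Add(Rational(-1, 298283), Mul(-122001, Rational(1, 77844))), Rational(1, 2)) = Pow(Add(Rational(-1, 298283), Rational(-40667, 25948)), Rational(1, 2)) = Pow(Rational(-12130300709, 7739847284), Rational(1, 2)) = Mul(Rational(1, 3869923642), I, Pow(23471668749164231089, Rational(1, 2)))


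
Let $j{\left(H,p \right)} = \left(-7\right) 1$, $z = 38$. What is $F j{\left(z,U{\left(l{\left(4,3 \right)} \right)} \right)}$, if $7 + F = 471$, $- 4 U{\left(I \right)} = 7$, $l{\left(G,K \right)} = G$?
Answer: $-3248$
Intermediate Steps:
$U{\left(I \right)} = - \frac{7}{4}$ ($U{\left(I \right)} = \left(- \frac{1}{4}\right) 7 = - \frac{7}{4}$)
$j{\left(H,p \right)} = -7$
$F = 464$ ($F = -7 + 471 = 464$)
$F j{\left(z,U{\left(l{\left(4,3 \right)} \right)} \right)} = 464 \left(-7\right) = -3248$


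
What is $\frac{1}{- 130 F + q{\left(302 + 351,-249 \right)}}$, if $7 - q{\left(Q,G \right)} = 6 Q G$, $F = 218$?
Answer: $\frac{1}{947249} \approx 1.0557 \cdot 10^{-6}$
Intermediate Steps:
$q{\left(Q,G \right)} = 7 - 6 G Q$ ($q{\left(Q,G \right)} = 7 - 6 Q G = 7 - 6 G Q$)
$\frac{1}{- 130 F + q{\left(302 + 351,-249 \right)}} = \frac{1}{\left(-130\right) 218 - \left(-7 - 1494 \left(302 + 351\right)\right)} = \frac{1}{-28340 - \left(-7 - 975582\right)} = \frac{1}{-28340 + \left(7 + 975582\right)} = \frac{1}{-28340 + 975589} = \frac{1}{947249}$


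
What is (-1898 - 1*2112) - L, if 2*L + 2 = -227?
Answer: -7791/2 ≈ -3895.5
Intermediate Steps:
L = -229/2 (L = -1 + (½)*(-227) = -1 - 227/2 = -229/2 ≈ -114.50)
(-1898 - 1*2112) - L = (-1898 - 1*2112) - 1*(-229/2) = (-1898 - 2112) + 229/2 = -4010 + 229/2 = -7791/2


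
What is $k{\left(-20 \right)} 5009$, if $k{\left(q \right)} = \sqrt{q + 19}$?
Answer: $5009 i \approx 5009.0 i$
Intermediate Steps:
$k{\left(q \right)} = \sqrt{19 + q}$
$k{\left(-20 \right)} 5009 = \sqrt{19 - 20} \cdot 5009 = \sqrt{-1} \cdot 5009 = i 5009 = 5009 i$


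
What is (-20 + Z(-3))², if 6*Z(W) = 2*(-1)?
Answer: 3721/9 ≈ 413.44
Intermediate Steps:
Z(W) = -⅓ (Z(W) = (2*(-1))/6 = (⅙)*(-2) = -⅓)
(-20 + Z(-3))² = (-20 - ⅓)² = (-61/3)² = 3721/9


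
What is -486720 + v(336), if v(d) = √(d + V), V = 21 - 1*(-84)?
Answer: -486699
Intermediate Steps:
V = 105 (V = 21 + 84 = 105)
v(d) = √(105 + d) (v(d) = √(d + 105) = √(105 + d))
-486720 + v(336) = -486720 + √(105 + 336) = -486720 + √441 = -486720 + 21 = -486699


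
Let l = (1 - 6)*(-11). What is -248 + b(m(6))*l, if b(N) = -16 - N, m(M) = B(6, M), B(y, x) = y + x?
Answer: -1788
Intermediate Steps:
B(y, x) = x + y
m(M) = 6 + M (m(M) = M + 6 = 6 + M)
l = 55 (l = -5*(-11) = 55)
-248 + b(m(6))*l = -248 + (-16 - (6 + 6))*55 = -248 + (-16 - 1*12)*55 = -248 + (-16 - 12)*55 = -248 - 28*55 = -248 - 1540 = -1788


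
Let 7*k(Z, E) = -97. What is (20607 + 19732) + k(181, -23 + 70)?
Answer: 282276/7 ≈ 40325.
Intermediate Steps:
k(Z, E) = -97/7 (k(Z, E) = (⅐)*(-97) = -97/7)
(20607 + 19732) + k(181, -23 + 70) = (20607 + 19732) - 97/7 = 40339 - 97/7 = 282276/7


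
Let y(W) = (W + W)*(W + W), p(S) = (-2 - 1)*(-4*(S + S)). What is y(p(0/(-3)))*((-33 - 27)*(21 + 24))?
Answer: 0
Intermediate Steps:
p(S) = 24*S (p(S) = -(-12)*2*S = -(-24)*S = 24*S)
y(W) = 4*W**2 (y(W) = (2*W)*(2*W) = 4*W**2)
y(p(0/(-3)))*((-33 - 27)*(21 + 24)) = (4*(24*(0/(-3)))**2)*((-33 - 27)*(21 + 24)) = (4*(24*(0*(-1/3)))**2)*(-60*45) = (4*(24*0)**2)*(-2700) = (4*0**2)*(-2700) = (4*0)*(-2700) = 0*(-2700) = 0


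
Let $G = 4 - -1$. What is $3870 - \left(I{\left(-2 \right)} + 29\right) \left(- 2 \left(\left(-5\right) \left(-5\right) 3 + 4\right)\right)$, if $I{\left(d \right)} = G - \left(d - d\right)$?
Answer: $9242$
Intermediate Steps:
$G = 5$ ($G = 4 + 1 = 5$)
$I{\left(d \right)} = 5$ ($I{\left(d \right)} = 5 - \left(d - d\right) = 5 - 0 = 5 + 0 = 5$)
$3870 - \left(I{\left(-2 \right)} + 29\right) \left(- 2 \left(\left(-5\right) \left(-5\right) 3 + 4\right)\right) = 3870 - \left(5 + 29\right) \left(- 2 \left(\left(-5\right) \left(-5\right) 3 + 4\right)\right) = 3870 - 34 \left(- 2 \left(25 \cdot 3 + 4\right)\right) = 3870 - 34 \left(- 2 \left(75 + 4\right)\right) = 3870 - 34 \left(\left(-2\right) 79\right) = 3870 - 34 \left(-158\right) = 3870 - -5372 = 3870 + 5372 = 9242$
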